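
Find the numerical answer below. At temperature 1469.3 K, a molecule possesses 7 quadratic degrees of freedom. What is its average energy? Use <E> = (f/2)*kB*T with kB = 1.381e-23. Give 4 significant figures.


Step 1: f/2 = 7/2 = 3.5
Step 2: kB*T = 1.381e-23 * 1469.3 = 2.029e-20
Step 3: <E> = 3.5 * 2.029e-20 = 7.102e-20 J

7.102e-20


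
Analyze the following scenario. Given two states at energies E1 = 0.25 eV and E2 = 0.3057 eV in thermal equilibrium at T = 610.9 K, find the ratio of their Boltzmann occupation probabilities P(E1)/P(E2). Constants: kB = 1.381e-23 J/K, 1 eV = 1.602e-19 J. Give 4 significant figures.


Step 1: Compute energy difference dE = E1 - E2 = 0.25 - 0.3057 = -0.0557 eV
Step 2: Convert to Joules: dE_J = -0.0557 * 1.602e-19 = -8.923e-21 J
Step 3: Compute exponent = -dE_J / (kB * T) = -(-8.923e-21) / (1.381e-23 * 610.9) = 1.058
Step 4: P(E1)/P(E2) = exp(1.058) = 2.88

2.88


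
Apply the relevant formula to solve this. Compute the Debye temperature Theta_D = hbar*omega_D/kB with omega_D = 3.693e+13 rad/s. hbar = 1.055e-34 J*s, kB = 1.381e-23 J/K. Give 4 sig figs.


Step 1: hbar*omega_D = 1.055e-34 * 3.693e+13 = 3.896e-21 J
Step 2: Theta_D = 3.896e-21 / 1.381e-23
Step 3: Theta_D = 282.1 K

282.1


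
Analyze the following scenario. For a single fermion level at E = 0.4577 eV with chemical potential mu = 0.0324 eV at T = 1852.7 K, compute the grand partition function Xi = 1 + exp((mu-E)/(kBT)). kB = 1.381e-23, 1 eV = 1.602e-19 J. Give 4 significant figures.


Step 1: (mu - E) = 0.0324 - 0.4577 = -0.4253 eV
Step 2: x = (mu-E)*eV/(kB*T) = -0.4253*1.602e-19/(1.381e-23*1852.7) = -2.663
Step 3: exp(x) = 0.06974
Step 4: Xi = 1 + 0.06974 = 1.07

1.07


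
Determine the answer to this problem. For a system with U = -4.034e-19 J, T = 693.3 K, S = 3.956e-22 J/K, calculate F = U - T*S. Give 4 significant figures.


Step 1: T*S = 693.3 * 3.956e-22 = 2.743e-19 J
Step 2: F = U - T*S = -4.034e-19 - 2.743e-19
Step 3: F = -6.777e-19 J

-6.777e-19


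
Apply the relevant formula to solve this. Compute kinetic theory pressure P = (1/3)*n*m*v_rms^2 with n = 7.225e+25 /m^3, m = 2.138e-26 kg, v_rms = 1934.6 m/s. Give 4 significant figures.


Step 1: v_rms^2 = 1934.6^2 = 3.743e+06
Step 2: n*m = 7.225e+25*2.138e-26 = 1.545
Step 3: P = (1/3)*1.545*3.743e+06 = 1.927e+06 Pa

1.927e+06


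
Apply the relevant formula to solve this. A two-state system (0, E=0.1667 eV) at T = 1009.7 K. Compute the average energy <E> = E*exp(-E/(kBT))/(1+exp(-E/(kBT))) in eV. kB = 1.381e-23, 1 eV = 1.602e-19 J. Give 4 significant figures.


Step 1: beta*E = 0.1667*1.602e-19/(1.381e-23*1009.7) = 1.915
Step 2: exp(-beta*E) = 0.1473
Step 3: <E> = 0.1667*0.1473/(1+0.1473) = 0.0214 eV

0.0214


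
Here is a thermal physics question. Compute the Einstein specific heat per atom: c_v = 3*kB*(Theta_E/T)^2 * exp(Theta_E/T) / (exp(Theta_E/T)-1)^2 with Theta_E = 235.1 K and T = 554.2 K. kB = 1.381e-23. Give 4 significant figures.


Step 1: x = Theta_E/T = 235.1/554.2 = 0.4242
Step 2: x^2 = 0.18
Step 3: exp(x) = 1.528
Step 4: c_v = 3*1.381e-23*0.18*1.528/(1.528-1)^2 = 4.081e-23

4.081e-23


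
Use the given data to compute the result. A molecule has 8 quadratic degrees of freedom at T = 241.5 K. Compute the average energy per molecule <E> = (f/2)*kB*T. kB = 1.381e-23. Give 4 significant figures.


Step 1: f/2 = 8/2 = 4
Step 2: kB*T = 1.381e-23 * 241.5 = 3.335e-21
Step 3: <E> = 4 * 3.335e-21 = 1.334e-20 J

1.334e-20


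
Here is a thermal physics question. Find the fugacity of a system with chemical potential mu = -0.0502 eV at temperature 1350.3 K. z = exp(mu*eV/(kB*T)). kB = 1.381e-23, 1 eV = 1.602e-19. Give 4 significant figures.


Step 1: Convert mu to Joules: -0.0502*1.602e-19 = -8.042e-21 J
Step 2: kB*T = 1.381e-23*1350.3 = 1.865e-20 J
Step 3: mu/(kB*T) = -0.4313
Step 4: z = exp(-0.4313) = 0.6497

0.6497


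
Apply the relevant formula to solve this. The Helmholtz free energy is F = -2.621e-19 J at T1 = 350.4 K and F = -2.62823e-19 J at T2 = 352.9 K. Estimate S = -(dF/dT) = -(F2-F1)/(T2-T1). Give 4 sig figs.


Step 1: dF = F2 - F1 = -2.62823e-19 - (-2.621e-19) = -7.23e-22 J
Step 2: dT = T2 - T1 = 352.9 - 350.4 = 2.5 K
Step 3: S = -dF/dT = -(-7.23e-22)/2.5 = 2.892e-22 J/K

2.892e-22


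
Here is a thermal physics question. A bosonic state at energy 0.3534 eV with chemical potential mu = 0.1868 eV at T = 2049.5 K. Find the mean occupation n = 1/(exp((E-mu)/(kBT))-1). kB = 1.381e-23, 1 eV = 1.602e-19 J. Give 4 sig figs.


Step 1: (E - mu) = 0.1666 eV
Step 2: x = (E-mu)*eV/(kB*T) = 0.1666*1.602e-19/(1.381e-23*2049.5) = 0.943
Step 3: exp(x) = 2.568
Step 4: n = 1/(exp(x)-1) = 0.6379

0.6379


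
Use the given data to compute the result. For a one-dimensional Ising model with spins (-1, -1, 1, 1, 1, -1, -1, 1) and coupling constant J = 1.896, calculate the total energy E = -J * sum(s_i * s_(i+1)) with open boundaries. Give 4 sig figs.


Step 1: Nearest-neighbor products: 1, -1, 1, 1, -1, 1, -1
Step 2: Sum of products = 1
Step 3: E = -1.896 * 1 = -1.896

-1.896


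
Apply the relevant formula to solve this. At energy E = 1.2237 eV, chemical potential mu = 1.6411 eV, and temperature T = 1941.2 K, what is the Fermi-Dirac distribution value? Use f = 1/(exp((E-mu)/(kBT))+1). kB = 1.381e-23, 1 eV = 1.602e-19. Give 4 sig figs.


Step 1: (E - mu) = 1.2237 - 1.6411 = -0.4174 eV
Step 2: Convert: (E-mu)*eV = -6.687e-20 J
Step 3: x = (E-mu)*eV/(kB*T) = -2.494
Step 4: f = 1/(exp(-2.494)+1) = 0.9237

0.9237


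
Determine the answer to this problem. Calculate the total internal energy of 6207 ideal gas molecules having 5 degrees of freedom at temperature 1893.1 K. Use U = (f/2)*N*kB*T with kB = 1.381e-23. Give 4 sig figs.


Step 1: f/2 = 5/2 = 2.5
Step 2: N*kB*T = 6207*1.381e-23*1893.1 = 1.623e-16
Step 3: U = 2.5 * 1.623e-16 = 4.057e-16 J

4.057e-16


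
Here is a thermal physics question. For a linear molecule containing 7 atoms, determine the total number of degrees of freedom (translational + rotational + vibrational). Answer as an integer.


Step 1: Translational DOF = 3
Step 2: Rotational DOF (linear) = 2
Step 3: Vibrational DOF = 3*7 - 5 = 16
Step 4: Total = 3 + 2 + 16 = 21

21


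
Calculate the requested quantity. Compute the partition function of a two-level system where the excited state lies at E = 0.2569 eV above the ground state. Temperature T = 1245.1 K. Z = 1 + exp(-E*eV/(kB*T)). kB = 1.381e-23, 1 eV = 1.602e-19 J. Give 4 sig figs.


Step 1: Compute beta*E = E*eV/(kB*T) = 0.2569*1.602e-19/(1.381e-23*1245.1) = 2.393
Step 2: exp(-beta*E) = exp(-2.393) = 0.09131
Step 3: Z = 1 + 0.09131 = 1.091

1.091


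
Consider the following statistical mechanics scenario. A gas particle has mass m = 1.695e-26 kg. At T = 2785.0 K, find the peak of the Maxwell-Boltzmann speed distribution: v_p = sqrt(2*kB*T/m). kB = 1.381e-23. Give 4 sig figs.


Step 1: Numerator = 2*kB*T = 2*1.381e-23*2785.0 = 7.692e-20
Step 2: Ratio = 7.692e-20 / 1.695e-26 = 4.538e+06
Step 3: v_p = sqrt(4.538e+06) = 2130 m/s

2130


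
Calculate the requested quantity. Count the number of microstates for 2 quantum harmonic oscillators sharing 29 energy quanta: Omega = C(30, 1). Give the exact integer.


Step 1: Use binomial coefficient C(30, 1)
Step 2: Numerator = 30! / 29!
Step 3: Denominator = 1!
Step 4: Omega = 30

30


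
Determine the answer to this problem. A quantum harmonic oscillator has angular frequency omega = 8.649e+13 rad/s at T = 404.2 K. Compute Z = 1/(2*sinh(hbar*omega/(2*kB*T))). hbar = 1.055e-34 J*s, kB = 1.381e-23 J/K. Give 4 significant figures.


Step 1: Compute x = hbar*omega/(kB*T) = 1.055e-34*8.649e+13/(1.381e-23*404.2) = 1.635
Step 2: x/2 = 0.8173
Step 3: sinh(x/2) = 0.9114
Step 4: Z = 1/(2*0.9114) = 0.5486

0.5486


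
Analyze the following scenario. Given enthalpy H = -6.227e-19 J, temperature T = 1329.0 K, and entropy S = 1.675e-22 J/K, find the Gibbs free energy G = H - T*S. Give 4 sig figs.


Step 1: T*S = 1329.0 * 1.675e-22 = 2.226e-19 J
Step 2: G = H - T*S = -6.227e-19 - 2.226e-19
Step 3: G = -8.453e-19 J

-8.453e-19


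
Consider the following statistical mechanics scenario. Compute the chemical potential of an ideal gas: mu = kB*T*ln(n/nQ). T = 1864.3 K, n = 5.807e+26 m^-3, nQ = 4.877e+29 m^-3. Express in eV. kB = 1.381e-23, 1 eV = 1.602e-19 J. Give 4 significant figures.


Step 1: n/nQ = 5.807e+26/4.877e+29 = 0.001191
Step 2: ln(n/nQ) = -6.733
Step 3: mu = kB*T*ln(n/nQ) = 2.575e-20*-6.733 = -1.734e-19 J
Step 4: Convert to eV: -1.734e-19/1.602e-19 = -1.082 eV

-1.082


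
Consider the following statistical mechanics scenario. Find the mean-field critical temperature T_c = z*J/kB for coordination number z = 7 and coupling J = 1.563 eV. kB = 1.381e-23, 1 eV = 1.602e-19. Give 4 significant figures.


Step 1: z*J = 7*1.563 = 10.94 eV
Step 2: Convert to Joules: 10.94*1.602e-19 = 1.753e-18 J
Step 3: T_c = 1.753e-18 / 1.381e-23 = 1.269e+05 K

1.269e+05


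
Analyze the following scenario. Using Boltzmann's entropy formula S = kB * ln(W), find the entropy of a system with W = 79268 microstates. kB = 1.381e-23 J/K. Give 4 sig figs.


Step 1: ln(W) = ln(79268) = 11.28
Step 2: S = kB * ln(W) = 1.381e-23 * 11.28
Step 3: S = 1.558e-22 J/K

1.558e-22


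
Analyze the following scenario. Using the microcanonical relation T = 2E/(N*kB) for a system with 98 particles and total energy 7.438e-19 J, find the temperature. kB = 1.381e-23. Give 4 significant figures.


Step 1: Numerator = 2*E = 2*7.438e-19 = 1.488e-18 J
Step 2: Denominator = N*kB = 98*1.381e-23 = 1.353e-21
Step 3: T = 1.488e-18 / 1.353e-21 = 1099 K

1099


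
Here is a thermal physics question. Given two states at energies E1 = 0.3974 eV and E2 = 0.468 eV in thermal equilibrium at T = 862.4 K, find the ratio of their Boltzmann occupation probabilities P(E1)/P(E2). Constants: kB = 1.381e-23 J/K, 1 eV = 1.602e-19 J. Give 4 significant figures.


Step 1: Compute energy difference dE = E1 - E2 = 0.3974 - 0.468 = -0.0706 eV
Step 2: Convert to Joules: dE_J = -0.0706 * 1.602e-19 = -1.131e-20 J
Step 3: Compute exponent = -dE_J / (kB * T) = -(-1.131e-20) / (1.381e-23 * 862.4) = 0.9497
Step 4: P(E1)/P(E2) = exp(0.9497) = 2.585

2.585


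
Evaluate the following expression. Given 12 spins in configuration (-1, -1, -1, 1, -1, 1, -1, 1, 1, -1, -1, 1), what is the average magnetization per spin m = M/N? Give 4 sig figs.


Step 1: Count up spins (+1): 5, down spins (-1): 7
Step 2: Total magnetization M = 5 - 7 = -2
Step 3: m = M/N = -2/12 = -0.1667

-0.1667


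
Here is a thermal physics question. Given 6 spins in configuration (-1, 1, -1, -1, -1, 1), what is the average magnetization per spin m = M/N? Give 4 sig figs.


Step 1: Count up spins (+1): 2, down spins (-1): 4
Step 2: Total magnetization M = 2 - 4 = -2
Step 3: m = M/N = -2/6 = -0.3333

-0.3333


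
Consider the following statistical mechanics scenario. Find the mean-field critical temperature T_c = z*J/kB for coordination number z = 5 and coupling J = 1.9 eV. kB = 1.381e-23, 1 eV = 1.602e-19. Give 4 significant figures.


Step 1: z*J = 5*1.9 = 9.5 eV
Step 2: Convert to Joules: 9.5*1.602e-19 = 1.522e-18 J
Step 3: T_c = 1.522e-18 / 1.381e-23 = 1.102e+05 K

1.102e+05


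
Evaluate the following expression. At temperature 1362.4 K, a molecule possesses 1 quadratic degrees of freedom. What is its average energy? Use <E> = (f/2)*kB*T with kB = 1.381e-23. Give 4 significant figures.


Step 1: f/2 = 1/2 = 0.5
Step 2: kB*T = 1.381e-23 * 1362.4 = 1.881e-20
Step 3: <E> = 0.5 * 1.881e-20 = 9.407e-21 J

9.407e-21


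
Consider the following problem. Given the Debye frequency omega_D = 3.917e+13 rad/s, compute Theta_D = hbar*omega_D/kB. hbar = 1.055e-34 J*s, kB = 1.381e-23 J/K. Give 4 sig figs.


Step 1: hbar*omega_D = 1.055e-34 * 3.917e+13 = 4.132e-21 J
Step 2: Theta_D = 4.132e-21 / 1.381e-23
Step 3: Theta_D = 299.2 K

299.2


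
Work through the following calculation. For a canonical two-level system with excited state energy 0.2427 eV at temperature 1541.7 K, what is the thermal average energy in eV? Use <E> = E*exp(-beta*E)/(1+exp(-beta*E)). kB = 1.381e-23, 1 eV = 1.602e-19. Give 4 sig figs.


Step 1: beta*E = 0.2427*1.602e-19/(1.381e-23*1541.7) = 1.826
Step 2: exp(-beta*E) = 0.161
Step 3: <E> = 0.2427*0.161/(1+0.161) = 0.03366 eV

0.03366


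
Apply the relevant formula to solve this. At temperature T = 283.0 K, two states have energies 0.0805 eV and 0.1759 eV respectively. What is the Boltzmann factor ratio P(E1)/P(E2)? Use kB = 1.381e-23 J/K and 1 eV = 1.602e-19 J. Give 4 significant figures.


Step 1: Compute energy difference dE = E1 - E2 = 0.0805 - 0.1759 = -0.0954 eV
Step 2: Convert to Joules: dE_J = -0.0954 * 1.602e-19 = -1.528e-20 J
Step 3: Compute exponent = -dE_J / (kB * T) = -(-1.528e-20) / (1.381e-23 * 283.0) = 3.91
Step 4: P(E1)/P(E2) = exp(3.91) = 49.92

49.92


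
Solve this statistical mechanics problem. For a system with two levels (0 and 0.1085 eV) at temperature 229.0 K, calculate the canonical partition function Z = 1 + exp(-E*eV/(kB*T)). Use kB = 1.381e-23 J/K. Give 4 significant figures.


Step 1: Compute beta*E = E*eV/(kB*T) = 0.1085*1.602e-19/(1.381e-23*229.0) = 5.496
Step 2: exp(-beta*E) = exp(-5.496) = 0.004102
Step 3: Z = 1 + 0.004102 = 1.004

1.004


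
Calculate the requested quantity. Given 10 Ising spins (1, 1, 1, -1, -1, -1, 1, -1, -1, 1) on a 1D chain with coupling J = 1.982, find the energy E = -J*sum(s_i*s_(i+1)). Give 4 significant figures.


Step 1: Nearest-neighbor products: 1, 1, -1, 1, 1, -1, -1, 1, -1
Step 2: Sum of products = 1
Step 3: E = -1.982 * 1 = -1.982

-1.982


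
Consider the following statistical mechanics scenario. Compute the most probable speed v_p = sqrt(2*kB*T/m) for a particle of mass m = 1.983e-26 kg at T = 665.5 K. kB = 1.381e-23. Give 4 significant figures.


Step 1: Numerator = 2*kB*T = 2*1.381e-23*665.5 = 1.838e-20
Step 2: Ratio = 1.838e-20 / 1.983e-26 = 9.269e+05
Step 3: v_p = sqrt(9.269e+05) = 962.8 m/s

962.8


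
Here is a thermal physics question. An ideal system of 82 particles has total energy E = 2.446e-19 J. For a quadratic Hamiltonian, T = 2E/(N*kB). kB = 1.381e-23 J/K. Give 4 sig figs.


Step 1: Numerator = 2*E = 2*2.446e-19 = 4.892e-19 J
Step 2: Denominator = N*kB = 82*1.381e-23 = 1.132e-21
Step 3: T = 4.892e-19 / 1.132e-21 = 432 K

432


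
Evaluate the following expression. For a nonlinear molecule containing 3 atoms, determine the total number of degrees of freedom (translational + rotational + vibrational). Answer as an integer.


Step 1: Translational DOF = 3
Step 2: Rotational DOF (nonlinear) = 3
Step 3: Vibrational DOF = 3*3 - 6 = 3
Step 4: Total = 3 + 3 + 3 = 9

9


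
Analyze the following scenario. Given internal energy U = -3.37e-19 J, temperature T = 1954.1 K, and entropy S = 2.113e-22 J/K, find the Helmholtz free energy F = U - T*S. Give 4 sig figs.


Step 1: T*S = 1954.1 * 2.113e-22 = 4.129e-19 J
Step 2: F = U - T*S = -3.37e-19 - 4.129e-19
Step 3: F = -7.499e-19 J

-7.499e-19


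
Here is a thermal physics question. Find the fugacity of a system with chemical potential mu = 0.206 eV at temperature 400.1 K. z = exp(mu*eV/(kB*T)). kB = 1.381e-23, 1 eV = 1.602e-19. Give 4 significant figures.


Step 1: Convert mu to Joules: 0.206*1.602e-19 = 3.3e-20 J
Step 2: kB*T = 1.381e-23*400.1 = 5.525e-21 J
Step 3: mu/(kB*T) = 5.973
Step 4: z = exp(5.973) = 392.5

392.5


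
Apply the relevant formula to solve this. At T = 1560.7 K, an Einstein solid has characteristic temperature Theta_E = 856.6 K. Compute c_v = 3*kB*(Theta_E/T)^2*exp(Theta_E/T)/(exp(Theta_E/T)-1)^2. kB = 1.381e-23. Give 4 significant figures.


Step 1: x = Theta_E/T = 856.6/1560.7 = 0.5489
Step 2: x^2 = 0.3012
Step 3: exp(x) = 1.731
Step 4: c_v = 3*1.381e-23*0.3012*1.731/(1.731-1)^2 = 4.041e-23

4.041e-23


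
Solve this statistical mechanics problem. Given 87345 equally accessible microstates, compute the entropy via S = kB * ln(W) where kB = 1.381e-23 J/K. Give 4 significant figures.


Step 1: ln(W) = ln(87345) = 11.38
Step 2: S = kB * ln(W) = 1.381e-23 * 11.38
Step 3: S = 1.571e-22 J/K

1.571e-22


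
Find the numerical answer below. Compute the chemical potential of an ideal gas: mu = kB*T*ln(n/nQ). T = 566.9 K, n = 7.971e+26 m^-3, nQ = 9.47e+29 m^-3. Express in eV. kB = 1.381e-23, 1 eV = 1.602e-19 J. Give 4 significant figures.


Step 1: n/nQ = 7.971e+26/9.47e+29 = 0.0008417
Step 2: ln(n/nQ) = -7.08
Step 3: mu = kB*T*ln(n/nQ) = 7.829e-21*-7.08 = -5.543e-20 J
Step 4: Convert to eV: -5.543e-20/1.602e-19 = -0.346 eV

-0.346


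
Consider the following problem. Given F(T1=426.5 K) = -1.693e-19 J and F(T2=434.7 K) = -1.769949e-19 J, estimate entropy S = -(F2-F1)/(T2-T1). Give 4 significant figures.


Step 1: dF = F2 - F1 = -1.769949e-19 - (-1.693e-19) = -7.6949e-21 J
Step 2: dT = T2 - T1 = 434.7 - 426.5 = 8.2 K
Step 3: S = -dF/dT = -(-7.6949e-21)/8.2 = 9.384e-22 J/K

9.384e-22


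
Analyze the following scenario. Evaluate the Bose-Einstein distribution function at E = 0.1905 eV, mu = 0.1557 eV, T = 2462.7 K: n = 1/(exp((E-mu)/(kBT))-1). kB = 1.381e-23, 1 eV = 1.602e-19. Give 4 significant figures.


Step 1: (E - mu) = 0.0348 eV
Step 2: x = (E-mu)*eV/(kB*T) = 0.0348*1.602e-19/(1.381e-23*2462.7) = 0.1639
Step 3: exp(x) = 1.178
Step 4: n = 1/(exp(x)-1) = 5.614

5.614


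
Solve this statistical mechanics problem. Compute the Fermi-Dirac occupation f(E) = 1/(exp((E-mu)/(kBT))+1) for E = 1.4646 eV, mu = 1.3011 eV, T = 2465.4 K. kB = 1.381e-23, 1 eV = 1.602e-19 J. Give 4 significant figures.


Step 1: (E - mu) = 1.4646 - 1.3011 = 0.1635 eV
Step 2: Convert: (E-mu)*eV = 2.619e-20 J
Step 3: x = (E-mu)*eV/(kB*T) = 0.7693
Step 4: f = 1/(exp(0.7693)+1) = 0.3166

0.3166


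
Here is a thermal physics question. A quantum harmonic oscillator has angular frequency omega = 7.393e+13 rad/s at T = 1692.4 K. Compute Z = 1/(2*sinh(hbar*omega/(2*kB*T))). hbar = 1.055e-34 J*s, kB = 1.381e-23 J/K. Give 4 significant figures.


Step 1: Compute x = hbar*omega/(kB*T) = 1.055e-34*7.393e+13/(1.381e-23*1692.4) = 0.3337
Step 2: x/2 = 0.1669
Step 3: sinh(x/2) = 0.1676
Step 4: Z = 1/(2*0.1676) = 2.983

2.983


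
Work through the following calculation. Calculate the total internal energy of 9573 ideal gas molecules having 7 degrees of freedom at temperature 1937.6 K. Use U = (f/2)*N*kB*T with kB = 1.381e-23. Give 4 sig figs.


Step 1: f/2 = 7/2 = 3.5
Step 2: N*kB*T = 9573*1.381e-23*1937.6 = 2.562e-16
Step 3: U = 3.5 * 2.562e-16 = 8.965e-16 J

8.965e-16


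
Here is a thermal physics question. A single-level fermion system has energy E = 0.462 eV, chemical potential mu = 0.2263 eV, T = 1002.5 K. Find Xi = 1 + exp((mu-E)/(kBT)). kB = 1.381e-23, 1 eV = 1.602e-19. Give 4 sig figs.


Step 1: (mu - E) = 0.2263 - 0.462 = -0.2357 eV
Step 2: x = (mu-E)*eV/(kB*T) = -0.2357*1.602e-19/(1.381e-23*1002.5) = -2.727
Step 3: exp(x) = 0.06539
Step 4: Xi = 1 + 0.06539 = 1.065

1.065


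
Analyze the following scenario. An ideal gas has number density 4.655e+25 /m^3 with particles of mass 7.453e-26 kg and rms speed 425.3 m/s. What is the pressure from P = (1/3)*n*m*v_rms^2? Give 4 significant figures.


Step 1: v_rms^2 = 425.3^2 = 1.809e+05
Step 2: n*m = 4.655e+25*7.453e-26 = 3.469
Step 3: P = (1/3)*3.469*1.809e+05 = 2.092e+05 Pa

2.092e+05


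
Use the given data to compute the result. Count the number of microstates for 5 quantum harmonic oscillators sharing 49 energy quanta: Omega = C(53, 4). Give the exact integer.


Step 1: Use binomial coefficient C(53, 4)
Step 2: Numerator = 53! / 49!
Step 3: Denominator = 4!
Step 4: Omega = 292825

292825


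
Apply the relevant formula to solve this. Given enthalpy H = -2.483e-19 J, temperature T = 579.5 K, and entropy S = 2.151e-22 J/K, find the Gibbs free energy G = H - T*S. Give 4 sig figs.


Step 1: T*S = 579.5 * 2.151e-22 = 1.247e-19 J
Step 2: G = H - T*S = -2.483e-19 - 1.247e-19
Step 3: G = -3.73e-19 J

-3.73e-19


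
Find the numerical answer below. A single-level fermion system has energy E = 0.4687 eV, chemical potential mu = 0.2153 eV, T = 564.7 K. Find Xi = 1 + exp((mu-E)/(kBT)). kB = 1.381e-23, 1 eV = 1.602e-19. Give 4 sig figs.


Step 1: (mu - E) = 0.2153 - 0.4687 = -0.2534 eV
Step 2: x = (mu-E)*eV/(kB*T) = -0.2534*1.602e-19/(1.381e-23*564.7) = -5.205
Step 3: exp(x) = 0.005487
Step 4: Xi = 1 + 0.005487 = 1.005

1.005


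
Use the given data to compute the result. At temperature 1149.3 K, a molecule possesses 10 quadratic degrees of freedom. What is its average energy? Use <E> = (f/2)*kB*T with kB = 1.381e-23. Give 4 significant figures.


Step 1: f/2 = 10/2 = 5
Step 2: kB*T = 1.381e-23 * 1149.3 = 1.587e-20
Step 3: <E> = 5 * 1.587e-20 = 7.936e-20 J

7.936e-20


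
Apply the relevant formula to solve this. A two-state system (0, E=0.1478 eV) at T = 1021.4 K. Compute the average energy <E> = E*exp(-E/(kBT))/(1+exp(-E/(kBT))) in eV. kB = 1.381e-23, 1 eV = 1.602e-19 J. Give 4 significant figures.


Step 1: beta*E = 0.1478*1.602e-19/(1.381e-23*1021.4) = 1.679
Step 2: exp(-beta*E) = 0.1866
Step 3: <E> = 0.1478*0.1866/(1+0.1866) = 0.02325 eV

0.02325


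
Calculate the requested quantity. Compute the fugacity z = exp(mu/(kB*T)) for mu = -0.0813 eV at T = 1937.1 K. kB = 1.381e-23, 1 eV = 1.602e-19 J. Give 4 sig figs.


Step 1: Convert mu to Joules: -0.0813*1.602e-19 = -1.302e-20 J
Step 2: kB*T = 1.381e-23*1937.1 = 2.675e-20 J
Step 3: mu/(kB*T) = -0.4869
Step 4: z = exp(-0.4869) = 0.6146

0.6146


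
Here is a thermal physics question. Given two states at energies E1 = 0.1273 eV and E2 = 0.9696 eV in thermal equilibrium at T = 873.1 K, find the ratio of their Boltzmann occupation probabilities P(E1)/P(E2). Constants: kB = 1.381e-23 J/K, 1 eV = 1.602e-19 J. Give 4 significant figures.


Step 1: Compute energy difference dE = E1 - E2 = 0.1273 - 0.9696 = -0.8423 eV
Step 2: Convert to Joules: dE_J = -0.8423 * 1.602e-19 = -1.349e-19 J
Step 3: Compute exponent = -dE_J / (kB * T) = -(-1.349e-19) / (1.381e-23 * 873.1) = 11.19
Step 4: P(E1)/P(E2) = exp(11.19) = 7.248e+04

7.248e+04


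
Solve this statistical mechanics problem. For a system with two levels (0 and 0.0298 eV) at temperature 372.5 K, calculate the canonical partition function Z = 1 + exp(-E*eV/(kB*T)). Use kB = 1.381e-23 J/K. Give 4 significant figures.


Step 1: Compute beta*E = E*eV/(kB*T) = 0.0298*1.602e-19/(1.381e-23*372.5) = 0.928
Step 2: exp(-beta*E) = exp(-0.928) = 0.3953
Step 3: Z = 1 + 0.3953 = 1.395

1.395


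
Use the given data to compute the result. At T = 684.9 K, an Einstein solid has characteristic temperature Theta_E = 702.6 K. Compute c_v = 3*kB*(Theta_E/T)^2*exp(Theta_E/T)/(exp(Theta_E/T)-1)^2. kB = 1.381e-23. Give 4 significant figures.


Step 1: x = Theta_E/T = 702.6/684.9 = 1.026
Step 2: x^2 = 1.052
Step 3: exp(x) = 2.789
Step 4: c_v = 3*1.381e-23*1.052*2.789/(2.789-1)^2 = 3.798e-23

3.798e-23


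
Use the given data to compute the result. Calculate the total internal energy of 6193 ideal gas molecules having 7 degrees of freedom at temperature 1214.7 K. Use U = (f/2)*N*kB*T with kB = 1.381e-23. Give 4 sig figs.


Step 1: f/2 = 7/2 = 3.5
Step 2: N*kB*T = 6193*1.381e-23*1214.7 = 1.039e-16
Step 3: U = 3.5 * 1.039e-16 = 3.636e-16 J

3.636e-16


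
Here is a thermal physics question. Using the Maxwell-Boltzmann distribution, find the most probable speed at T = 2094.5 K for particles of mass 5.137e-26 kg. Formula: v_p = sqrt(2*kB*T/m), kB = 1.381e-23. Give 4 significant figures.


Step 1: Numerator = 2*kB*T = 2*1.381e-23*2094.5 = 5.785e-20
Step 2: Ratio = 5.785e-20 / 5.137e-26 = 1.126e+06
Step 3: v_p = sqrt(1.126e+06) = 1061 m/s

1061


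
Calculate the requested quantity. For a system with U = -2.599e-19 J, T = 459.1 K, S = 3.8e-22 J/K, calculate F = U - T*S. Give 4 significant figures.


Step 1: T*S = 459.1 * 3.8e-22 = 1.745e-19 J
Step 2: F = U - T*S = -2.599e-19 - 1.745e-19
Step 3: F = -4.344e-19 J

-4.344e-19


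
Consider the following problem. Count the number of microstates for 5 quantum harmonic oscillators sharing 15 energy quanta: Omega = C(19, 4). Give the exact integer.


Step 1: Use binomial coefficient C(19, 4)
Step 2: Numerator = 19! / 15!
Step 3: Denominator = 4!
Step 4: Omega = 3876

3876


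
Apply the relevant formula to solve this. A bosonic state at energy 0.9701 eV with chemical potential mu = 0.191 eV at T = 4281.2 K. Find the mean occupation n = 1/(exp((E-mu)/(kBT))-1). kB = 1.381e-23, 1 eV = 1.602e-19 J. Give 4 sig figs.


Step 1: (E - mu) = 0.7791 eV
Step 2: x = (E-mu)*eV/(kB*T) = 0.7791*1.602e-19/(1.381e-23*4281.2) = 2.111
Step 3: exp(x) = 8.257
Step 4: n = 1/(exp(x)-1) = 0.1378

0.1378


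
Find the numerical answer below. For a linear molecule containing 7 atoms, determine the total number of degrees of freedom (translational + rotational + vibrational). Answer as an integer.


Step 1: Translational DOF = 3
Step 2: Rotational DOF (linear) = 2
Step 3: Vibrational DOF = 3*7 - 5 = 16
Step 4: Total = 3 + 2 + 16 = 21

21


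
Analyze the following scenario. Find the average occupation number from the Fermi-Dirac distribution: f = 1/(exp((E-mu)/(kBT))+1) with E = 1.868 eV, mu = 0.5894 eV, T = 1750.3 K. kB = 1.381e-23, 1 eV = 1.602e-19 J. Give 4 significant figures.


Step 1: (E - mu) = 1.868 - 0.5894 = 1.279 eV
Step 2: Convert: (E-mu)*eV = 2.048e-19 J
Step 3: x = (E-mu)*eV/(kB*T) = 8.474
Step 4: f = 1/(exp(8.474)+1) = 0.0002088

0.0002088


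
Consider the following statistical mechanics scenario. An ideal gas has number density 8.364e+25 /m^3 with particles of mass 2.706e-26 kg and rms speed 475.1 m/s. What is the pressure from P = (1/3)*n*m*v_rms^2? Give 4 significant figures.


Step 1: v_rms^2 = 475.1^2 = 2.257e+05
Step 2: n*m = 8.364e+25*2.706e-26 = 2.263
Step 3: P = (1/3)*2.263*2.257e+05 = 1.703e+05 Pa

1.703e+05


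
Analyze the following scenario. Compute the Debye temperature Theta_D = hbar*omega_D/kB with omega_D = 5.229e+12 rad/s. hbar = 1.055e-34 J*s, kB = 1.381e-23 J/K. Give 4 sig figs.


Step 1: hbar*omega_D = 1.055e-34 * 5.229e+12 = 5.517e-22 J
Step 2: Theta_D = 5.517e-22 / 1.381e-23
Step 3: Theta_D = 39.95 K

39.95


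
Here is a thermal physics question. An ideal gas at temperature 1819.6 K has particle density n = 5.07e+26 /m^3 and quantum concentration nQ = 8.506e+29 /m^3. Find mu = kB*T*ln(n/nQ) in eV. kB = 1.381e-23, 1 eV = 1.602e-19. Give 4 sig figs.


Step 1: n/nQ = 5.07e+26/8.506e+29 = 0.000596
Step 2: ln(n/nQ) = -7.425
Step 3: mu = kB*T*ln(n/nQ) = 2.513e-20*-7.425 = -1.866e-19 J
Step 4: Convert to eV: -1.866e-19/1.602e-19 = -1.165 eV

-1.165


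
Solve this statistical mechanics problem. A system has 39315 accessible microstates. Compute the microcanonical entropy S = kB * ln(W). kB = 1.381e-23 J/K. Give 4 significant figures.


Step 1: ln(W) = ln(39315) = 10.58
Step 2: S = kB * ln(W) = 1.381e-23 * 10.58
Step 3: S = 1.461e-22 J/K

1.461e-22


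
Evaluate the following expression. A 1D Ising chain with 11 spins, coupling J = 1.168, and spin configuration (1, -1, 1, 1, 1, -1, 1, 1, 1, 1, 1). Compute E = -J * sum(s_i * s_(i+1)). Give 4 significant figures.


Step 1: Nearest-neighbor products: -1, -1, 1, 1, -1, -1, 1, 1, 1, 1
Step 2: Sum of products = 2
Step 3: E = -1.168 * 2 = -2.336

-2.336


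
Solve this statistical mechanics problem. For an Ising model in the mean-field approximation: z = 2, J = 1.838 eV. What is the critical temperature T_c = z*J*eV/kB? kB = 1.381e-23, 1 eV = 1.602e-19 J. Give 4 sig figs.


Step 1: z*J = 2*1.838 = 3.676 eV
Step 2: Convert to Joules: 3.676*1.602e-19 = 5.889e-19 J
Step 3: T_c = 5.889e-19 / 1.381e-23 = 4.264e+04 K

4.264e+04


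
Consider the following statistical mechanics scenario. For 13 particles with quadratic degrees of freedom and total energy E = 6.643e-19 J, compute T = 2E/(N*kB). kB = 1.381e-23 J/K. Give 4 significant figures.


Step 1: Numerator = 2*E = 2*6.643e-19 = 1.329e-18 J
Step 2: Denominator = N*kB = 13*1.381e-23 = 1.795e-22
Step 3: T = 1.329e-18 / 1.795e-22 = 7400 K

7400


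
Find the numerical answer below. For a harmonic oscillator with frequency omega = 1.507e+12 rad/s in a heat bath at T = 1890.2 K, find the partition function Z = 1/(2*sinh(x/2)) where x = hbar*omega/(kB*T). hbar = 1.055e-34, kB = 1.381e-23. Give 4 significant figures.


Step 1: Compute x = hbar*omega/(kB*T) = 1.055e-34*1.507e+12/(1.381e-23*1890.2) = 0.006091
Step 2: x/2 = 0.003045
Step 3: sinh(x/2) = 0.003045
Step 4: Z = 1/(2*0.003045) = 164.2

164.2


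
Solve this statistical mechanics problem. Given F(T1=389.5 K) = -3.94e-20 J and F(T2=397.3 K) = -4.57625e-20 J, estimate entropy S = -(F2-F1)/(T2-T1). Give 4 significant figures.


Step 1: dF = F2 - F1 = -4.57625e-20 - (-3.94e-20) = -6.3625e-21 J
Step 2: dT = T2 - T1 = 397.3 - 389.5 = 7.8 K
Step 3: S = -dF/dT = -(-6.3625e-21)/7.8 = 8.157e-22 J/K

8.157e-22


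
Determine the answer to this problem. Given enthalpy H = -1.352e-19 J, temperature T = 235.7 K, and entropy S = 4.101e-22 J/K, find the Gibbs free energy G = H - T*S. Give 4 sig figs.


Step 1: T*S = 235.7 * 4.101e-22 = 9.666e-20 J
Step 2: G = H - T*S = -1.352e-19 - 9.666e-20
Step 3: G = -2.319e-19 J

-2.319e-19


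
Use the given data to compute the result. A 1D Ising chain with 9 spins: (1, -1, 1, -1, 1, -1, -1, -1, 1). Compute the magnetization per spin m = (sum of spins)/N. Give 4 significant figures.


Step 1: Count up spins (+1): 4, down spins (-1): 5
Step 2: Total magnetization M = 4 - 5 = -1
Step 3: m = M/N = -1/9 = -0.1111

-0.1111


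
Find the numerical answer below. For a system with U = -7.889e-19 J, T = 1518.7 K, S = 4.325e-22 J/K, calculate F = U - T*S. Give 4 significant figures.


Step 1: T*S = 1518.7 * 4.325e-22 = 6.568e-19 J
Step 2: F = U - T*S = -7.889e-19 - 6.568e-19
Step 3: F = -1.446e-18 J

-1.446e-18


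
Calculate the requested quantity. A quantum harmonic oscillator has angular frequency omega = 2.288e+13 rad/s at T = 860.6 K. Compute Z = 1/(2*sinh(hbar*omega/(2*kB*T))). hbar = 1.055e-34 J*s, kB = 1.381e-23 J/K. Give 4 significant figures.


Step 1: Compute x = hbar*omega/(kB*T) = 1.055e-34*2.288e+13/(1.381e-23*860.6) = 0.2031
Step 2: x/2 = 0.1016
Step 3: sinh(x/2) = 0.1017
Step 4: Z = 1/(2*0.1017) = 4.915

4.915


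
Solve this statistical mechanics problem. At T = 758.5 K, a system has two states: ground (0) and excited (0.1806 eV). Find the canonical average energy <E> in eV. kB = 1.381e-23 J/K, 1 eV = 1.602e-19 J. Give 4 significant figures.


Step 1: beta*E = 0.1806*1.602e-19/(1.381e-23*758.5) = 2.762
Step 2: exp(-beta*E) = 0.06316
Step 3: <E> = 0.1806*0.06316/(1+0.06316) = 0.01073 eV

0.01073


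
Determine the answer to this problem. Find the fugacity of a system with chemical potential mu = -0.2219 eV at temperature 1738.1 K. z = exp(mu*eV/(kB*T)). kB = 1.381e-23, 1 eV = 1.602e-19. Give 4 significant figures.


Step 1: Convert mu to Joules: -0.2219*1.602e-19 = -3.555e-20 J
Step 2: kB*T = 1.381e-23*1738.1 = 2.4e-20 J
Step 3: mu/(kB*T) = -1.481
Step 4: z = exp(-1.481) = 0.2274

0.2274


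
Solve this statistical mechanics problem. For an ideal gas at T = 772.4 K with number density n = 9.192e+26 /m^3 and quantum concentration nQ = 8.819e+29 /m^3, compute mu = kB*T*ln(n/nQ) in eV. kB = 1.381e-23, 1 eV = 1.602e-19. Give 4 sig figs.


Step 1: n/nQ = 9.192e+26/8.819e+29 = 0.001042
Step 2: ln(n/nQ) = -6.866
Step 3: mu = kB*T*ln(n/nQ) = 1.067e-20*-6.866 = -7.324e-20 J
Step 4: Convert to eV: -7.324e-20/1.602e-19 = -0.4572 eV

-0.4572


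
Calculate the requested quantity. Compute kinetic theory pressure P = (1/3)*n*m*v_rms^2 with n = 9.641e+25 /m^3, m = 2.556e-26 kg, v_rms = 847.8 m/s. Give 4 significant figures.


Step 1: v_rms^2 = 847.8^2 = 7.188e+05
Step 2: n*m = 9.641e+25*2.556e-26 = 2.464
Step 3: P = (1/3)*2.464*7.188e+05 = 5.904e+05 Pa

5.904e+05


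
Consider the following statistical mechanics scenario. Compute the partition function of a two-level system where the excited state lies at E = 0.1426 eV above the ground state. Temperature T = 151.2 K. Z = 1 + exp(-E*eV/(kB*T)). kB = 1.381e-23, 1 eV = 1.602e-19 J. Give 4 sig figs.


Step 1: Compute beta*E = E*eV/(kB*T) = 0.1426*1.602e-19/(1.381e-23*151.2) = 10.94
Step 2: exp(-beta*E) = exp(-10.94) = 1.773e-05
Step 3: Z = 1 + 1.773e-05 = 1

1


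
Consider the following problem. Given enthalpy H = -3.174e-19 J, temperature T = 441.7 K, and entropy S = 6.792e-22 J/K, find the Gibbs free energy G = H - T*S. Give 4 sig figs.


Step 1: T*S = 441.7 * 6.792e-22 = 3e-19 J
Step 2: G = H - T*S = -3.174e-19 - 3e-19
Step 3: G = -6.174e-19 J

-6.174e-19


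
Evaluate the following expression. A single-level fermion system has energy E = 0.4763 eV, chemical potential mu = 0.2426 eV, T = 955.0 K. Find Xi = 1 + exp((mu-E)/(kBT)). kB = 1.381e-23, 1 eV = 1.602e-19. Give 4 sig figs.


Step 1: (mu - E) = 0.2426 - 0.4763 = -0.2337 eV
Step 2: x = (mu-E)*eV/(kB*T) = -0.2337*1.602e-19/(1.381e-23*955.0) = -2.839
Step 3: exp(x) = 0.0585
Step 4: Xi = 1 + 0.0585 = 1.058

1.058


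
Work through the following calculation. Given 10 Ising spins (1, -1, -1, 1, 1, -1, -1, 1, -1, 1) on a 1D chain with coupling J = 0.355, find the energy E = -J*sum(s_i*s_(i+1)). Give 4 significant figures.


Step 1: Nearest-neighbor products: -1, 1, -1, 1, -1, 1, -1, -1, -1
Step 2: Sum of products = -3
Step 3: E = -0.355 * -3 = 1.065

1.065


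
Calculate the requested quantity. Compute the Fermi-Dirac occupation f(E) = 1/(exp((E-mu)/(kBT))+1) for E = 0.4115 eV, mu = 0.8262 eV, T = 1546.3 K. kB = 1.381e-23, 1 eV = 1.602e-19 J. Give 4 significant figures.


Step 1: (E - mu) = 0.4115 - 0.8262 = -0.4147 eV
Step 2: Convert: (E-mu)*eV = -6.643e-20 J
Step 3: x = (E-mu)*eV/(kB*T) = -3.111
Step 4: f = 1/(exp(-3.111)+1) = 0.9573

0.9573


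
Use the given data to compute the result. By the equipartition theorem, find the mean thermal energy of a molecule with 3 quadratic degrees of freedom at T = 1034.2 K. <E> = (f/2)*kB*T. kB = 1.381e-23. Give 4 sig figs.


Step 1: f/2 = 3/2 = 1.5
Step 2: kB*T = 1.381e-23 * 1034.2 = 1.428e-20
Step 3: <E> = 1.5 * 1.428e-20 = 2.142e-20 J

2.142e-20


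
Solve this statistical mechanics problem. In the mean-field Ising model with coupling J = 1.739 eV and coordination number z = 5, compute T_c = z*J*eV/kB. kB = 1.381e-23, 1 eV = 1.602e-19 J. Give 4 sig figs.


Step 1: z*J = 5*1.739 = 8.695 eV
Step 2: Convert to Joules: 8.695*1.602e-19 = 1.393e-18 J
Step 3: T_c = 1.393e-18 / 1.381e-23 = 1.009e+05 K

1.009e+05


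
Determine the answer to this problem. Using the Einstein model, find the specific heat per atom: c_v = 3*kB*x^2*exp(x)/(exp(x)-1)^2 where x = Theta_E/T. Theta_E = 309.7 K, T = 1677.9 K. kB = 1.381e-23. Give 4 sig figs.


Step 1: x = Theta_E/T = 309.7/1677.9 = 0.1846
Step 2: x^2 = 0.03407
Step 3: exp(x) = 1.203
Step 4: c_v = 3*1.381e-23*0.03407*1.203/(1.203-1)^2 = 4.131e-23

4.131e-23


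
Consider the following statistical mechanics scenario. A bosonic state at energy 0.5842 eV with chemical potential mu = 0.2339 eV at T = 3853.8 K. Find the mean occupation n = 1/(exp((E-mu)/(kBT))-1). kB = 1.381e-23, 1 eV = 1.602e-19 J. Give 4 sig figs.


Step 1: (E - mu) = 0.3503 eV
Step 2: x = (E-mu)*eV/(kB*T) = 0.3503*1.602e-19/(1.381e-23*3853.8) = 1.054
Step 3: exp(x) = 2.87
Step 4: n = 1/(exp(x)-1) = 0.5347

0.5347


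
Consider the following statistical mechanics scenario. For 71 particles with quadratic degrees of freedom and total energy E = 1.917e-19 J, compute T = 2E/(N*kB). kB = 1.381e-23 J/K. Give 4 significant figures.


Step 1: Numerator = 2*E = 2*1.917e-19 = 3.834e-19 J
Step 2: Denominator = N*kB = 71*1.381e-23 = 9.805e-22
Step 3: T = 3.834e-19 / 9.805e-22 = 391 K

391


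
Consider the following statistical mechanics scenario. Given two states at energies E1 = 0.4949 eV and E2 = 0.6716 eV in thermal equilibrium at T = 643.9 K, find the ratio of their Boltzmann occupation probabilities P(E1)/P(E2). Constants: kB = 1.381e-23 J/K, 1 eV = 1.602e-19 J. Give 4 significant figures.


Step 1: Compute energy difference dE = E1 - E2 = 0.4949 - 0.6716 = -0.1767 eV
Step 2: Convert to Joules: dE_J = -0.1767 * 1.602e-19 = -2.831e-20 J
Step 3: Compute exponent = -dE_J / (kB * T) = -(-2.831e-20) / (1.381e-23 * 643.9) = 3.183
Step 4: P(E1)/P(E2) = exp(3.183) = 24.13

24.13


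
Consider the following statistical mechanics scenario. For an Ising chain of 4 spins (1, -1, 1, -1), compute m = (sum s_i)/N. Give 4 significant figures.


Step 1: Count up spins (+1): 2, down spins (-1): 2
Step 2: Total magnetization M = 2 - 2 = 0
Step 3: m = M/N = 0/4 = 0

0


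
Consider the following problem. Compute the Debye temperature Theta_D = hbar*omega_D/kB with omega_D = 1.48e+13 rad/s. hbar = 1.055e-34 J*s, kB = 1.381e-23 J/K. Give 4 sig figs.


Step 1: hbar*omega_D = 1.055e-34 * 1.48e+13 = 1.561e-21 J
Step 2: Theta_D = 1.561e-21 / 1.381e-23
Step 3: Theta_D = 113.1 K

113.1


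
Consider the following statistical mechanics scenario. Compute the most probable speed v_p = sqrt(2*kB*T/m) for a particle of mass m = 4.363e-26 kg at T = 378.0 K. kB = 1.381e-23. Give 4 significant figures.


Step 1: Numerator = 2*kB*T = 2*1.381e-23*378.0 = 1.044e-20
Step 2: Ratio = 1.044e-20 / 4.363e-26 = 2.393e+05
Step 3: v_p = sqrt(2.393e+05) = 489.2 m/s

489.2


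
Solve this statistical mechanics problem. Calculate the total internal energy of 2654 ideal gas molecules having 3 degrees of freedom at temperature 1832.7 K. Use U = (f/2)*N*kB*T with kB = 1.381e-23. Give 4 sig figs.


Step 1: f/2 = 3/2 = 1.5
Step 2: N*kB*T = 2654*1.381e-23*1832.7 = 6.717e-17
Step 3: U = 1.5 * 6.717e-17 = 1.008e-16 J

1.008e-16


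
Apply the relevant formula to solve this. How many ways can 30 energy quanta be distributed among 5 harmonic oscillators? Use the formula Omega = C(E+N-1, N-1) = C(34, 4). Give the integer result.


Step 1: Use binomial coefficient C(34, 4)
Step 2: Numerator = 34! / 30!
Step 3: Denominator = 4!
Step 4: Omega = 46376

46376


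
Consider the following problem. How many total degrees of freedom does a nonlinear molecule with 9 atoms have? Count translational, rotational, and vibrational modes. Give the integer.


Step 1: Translational DOF = 3
Step 2: Rotational DOF (nonlinear) = 3
Step 3: Vibrational DOF = 3*9 - 6 = 21
Step 4: Total = 3 + 3 + 21 = 27

27


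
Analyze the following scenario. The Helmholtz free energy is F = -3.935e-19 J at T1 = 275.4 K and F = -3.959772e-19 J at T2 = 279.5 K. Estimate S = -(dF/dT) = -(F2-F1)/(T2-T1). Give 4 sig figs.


Step 1: dF = F2 - F1 = -3.959772e-19 - (-3.935e-19) = -2.4772e-21 J
Step 2: dT = T2 - T1 = 279.5 - 275.4 = 4.1 K
Step 3: S = -dF/dT = -(-2.4772e-21)/4.1 = 6.042e-22 J/K

6.042e-22


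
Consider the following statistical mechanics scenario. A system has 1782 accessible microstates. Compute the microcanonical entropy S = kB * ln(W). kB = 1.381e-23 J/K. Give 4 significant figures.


Step 1: ln(W) = ln(1782) = 7.485
Step 2: S = kB * ln(W) = 1.381e-23 * 7.485
Step 3: S = 1.034e-22 J/K

1.034e-22


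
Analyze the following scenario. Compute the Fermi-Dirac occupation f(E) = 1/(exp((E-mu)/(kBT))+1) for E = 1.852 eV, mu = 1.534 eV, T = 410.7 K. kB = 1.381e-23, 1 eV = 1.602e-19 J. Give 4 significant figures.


Step 1: (E - mu) = 1.852 - 1.534 = 0.318 eV
Step 2: Convert: (E-mu)*eV = 5.094e-20 J
Step 3: x = (E-mu)*eV/(kB*T) = 8.982
Step 4: f = 1/(exp(8.982)+1) = 0.0001256

0.0001256


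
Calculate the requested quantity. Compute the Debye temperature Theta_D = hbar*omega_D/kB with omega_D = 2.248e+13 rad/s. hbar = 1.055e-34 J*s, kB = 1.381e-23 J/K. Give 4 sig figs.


Step 1: hbar*omega_D = 1.055e-34 * 2.248e+13 = 2.372e-21 J
Step 2: Theta_D = 2.372e-21 / 1.381e-23
Step 3: Theta_D = 171.7 K

171.7


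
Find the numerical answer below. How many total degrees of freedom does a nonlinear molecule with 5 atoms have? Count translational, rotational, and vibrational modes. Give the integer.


Step 1: Translational DOF = 3
Step 2: Rotational DOF (nonlinear) = 3
Step 3: Vibrational DOF = 3*5 - 6 = 9
Step 4: Total = 3 + 3 + 9 = 15

15
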